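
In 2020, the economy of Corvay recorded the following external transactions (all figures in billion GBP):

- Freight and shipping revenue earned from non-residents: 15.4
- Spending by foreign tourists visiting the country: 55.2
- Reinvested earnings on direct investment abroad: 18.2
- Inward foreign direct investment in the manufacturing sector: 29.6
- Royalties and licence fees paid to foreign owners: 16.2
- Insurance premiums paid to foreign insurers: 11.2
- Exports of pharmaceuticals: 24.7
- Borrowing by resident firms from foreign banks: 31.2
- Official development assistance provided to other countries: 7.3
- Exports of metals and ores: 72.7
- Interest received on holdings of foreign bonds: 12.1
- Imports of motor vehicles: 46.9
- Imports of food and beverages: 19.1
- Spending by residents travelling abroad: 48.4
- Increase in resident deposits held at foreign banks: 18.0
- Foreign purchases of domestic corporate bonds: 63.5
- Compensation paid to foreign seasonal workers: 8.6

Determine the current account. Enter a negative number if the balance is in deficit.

40.6

Goods: -46.9 + 24.7 - 19.1 + 72.7 = 31.4
Services: 15.4 - 16.2 - 11.2 + 55.2 - 48.4 = -5.2
Primary income: 12.1 - 8.6 + 18.2 = 21.7
Secondary income: -7.3
Current account = 31.4 + (-5.2) + 21.7 + (-7.3) = 40.6
(Excluded from the current account — financial account: inward foreign direct investment in the manufacturing sector 29.6, borrowing by resident firms from foreign banks 31.2, increase in resident deposits held at foreign banks 18.0, foreign purchases of domestic corporate bonds 63.5.)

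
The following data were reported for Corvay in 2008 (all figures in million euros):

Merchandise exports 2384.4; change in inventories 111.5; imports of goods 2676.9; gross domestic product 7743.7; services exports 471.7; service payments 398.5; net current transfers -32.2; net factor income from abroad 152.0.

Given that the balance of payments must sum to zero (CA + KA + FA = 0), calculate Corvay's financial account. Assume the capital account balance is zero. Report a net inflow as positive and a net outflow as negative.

Goods balance = 2384.4 - 2676.9 = -292.5
Services balance = 471.7 - 398.5 = 73.2
Trade balance (goods + services) = -292.5 + 73.2 = -219.3
Net primary income = 152.0
Net secondary income = -32.2
Current account = -219.3 + 152.0 + (-32.2) = -99.5
Financial account = -(-99.5) = 99.5

99.5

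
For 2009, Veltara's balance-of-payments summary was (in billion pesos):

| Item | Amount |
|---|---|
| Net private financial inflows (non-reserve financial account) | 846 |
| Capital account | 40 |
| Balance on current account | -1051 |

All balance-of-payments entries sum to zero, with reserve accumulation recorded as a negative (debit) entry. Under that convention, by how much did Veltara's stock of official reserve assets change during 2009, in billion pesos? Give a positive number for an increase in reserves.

-165

Official reserve transactions balance = -((-1051) + 40 + 846) = 165
An accumulation of reserves is recorded as a debit (negative entry), so the change in the stock of reserves is the negative of that balance.
Change in official reserves = -(165) = -165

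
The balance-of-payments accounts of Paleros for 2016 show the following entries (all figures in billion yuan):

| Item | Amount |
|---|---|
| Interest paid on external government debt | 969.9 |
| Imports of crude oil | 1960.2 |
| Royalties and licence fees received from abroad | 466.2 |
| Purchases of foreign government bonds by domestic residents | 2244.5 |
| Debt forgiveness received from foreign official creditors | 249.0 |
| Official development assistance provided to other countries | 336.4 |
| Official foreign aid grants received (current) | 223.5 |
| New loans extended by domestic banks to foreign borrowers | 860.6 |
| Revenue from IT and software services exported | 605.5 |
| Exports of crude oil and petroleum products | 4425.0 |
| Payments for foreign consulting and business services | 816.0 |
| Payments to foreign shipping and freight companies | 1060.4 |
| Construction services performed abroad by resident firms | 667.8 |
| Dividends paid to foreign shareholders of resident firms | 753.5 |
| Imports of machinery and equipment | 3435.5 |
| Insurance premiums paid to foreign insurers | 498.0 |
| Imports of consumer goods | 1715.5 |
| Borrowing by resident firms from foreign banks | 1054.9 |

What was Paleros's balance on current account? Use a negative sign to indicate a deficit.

Goods: -3435.5 + 4425.0 - 1960.2 - 1715.5 = -2686.2
Services: 605.5 + 667.8 + 466.2 - 498.0 - 1060.4 - 816.0 = -634.9
Primary income: -753.5 - 969.9 = -1723.4
Secondary income: -336.4 + 223.5 = -112.9
Current account = (-2686.2) + (-634.9) + (-1723.4) + (-112.9) = -5157.4
(Excluded from the current account — financial account: purchases of foreign government bonds by domestic residents 2244.5, new loans extended by domestic banks to foreign borrowers 860.6, borrowing by resident firms from foreign banks 1054.9; capital account: debt forgiveness received from foreign official creditors 249.0.)

-5157.4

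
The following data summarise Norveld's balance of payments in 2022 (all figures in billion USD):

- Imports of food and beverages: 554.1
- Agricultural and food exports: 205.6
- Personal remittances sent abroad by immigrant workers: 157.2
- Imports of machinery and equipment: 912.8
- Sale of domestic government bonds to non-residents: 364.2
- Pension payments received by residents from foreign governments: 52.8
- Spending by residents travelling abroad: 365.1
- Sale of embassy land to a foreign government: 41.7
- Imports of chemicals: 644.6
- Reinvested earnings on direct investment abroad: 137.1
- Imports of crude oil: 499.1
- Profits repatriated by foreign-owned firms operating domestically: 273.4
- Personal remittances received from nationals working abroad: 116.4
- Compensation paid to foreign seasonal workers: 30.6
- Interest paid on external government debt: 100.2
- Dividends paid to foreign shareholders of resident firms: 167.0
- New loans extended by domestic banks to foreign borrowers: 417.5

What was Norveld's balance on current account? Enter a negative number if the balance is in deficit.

Goods: -912.8 + 205.6 - 644.6 - 499.1 - 554.1 = -2405.0
Services: -365.1
Primary income: -30.6 - 167.0 + 137.1 - 100.2 - 273.4 = -434.1
Secondary income: 52.8 + 116.4 - 157.2 = 12.0
Current account = (-2405.0) + (-365.1) + (-434.1) + 12.0 = -3192.2
(Excluded from the current account — financial account: sale of domestic government bonds to non-residents 364.2, new loans extended by domestic banks to foreign borrowers 417.5; capital account: sale of embassy land to a foreign government 41.7.)

-3192.2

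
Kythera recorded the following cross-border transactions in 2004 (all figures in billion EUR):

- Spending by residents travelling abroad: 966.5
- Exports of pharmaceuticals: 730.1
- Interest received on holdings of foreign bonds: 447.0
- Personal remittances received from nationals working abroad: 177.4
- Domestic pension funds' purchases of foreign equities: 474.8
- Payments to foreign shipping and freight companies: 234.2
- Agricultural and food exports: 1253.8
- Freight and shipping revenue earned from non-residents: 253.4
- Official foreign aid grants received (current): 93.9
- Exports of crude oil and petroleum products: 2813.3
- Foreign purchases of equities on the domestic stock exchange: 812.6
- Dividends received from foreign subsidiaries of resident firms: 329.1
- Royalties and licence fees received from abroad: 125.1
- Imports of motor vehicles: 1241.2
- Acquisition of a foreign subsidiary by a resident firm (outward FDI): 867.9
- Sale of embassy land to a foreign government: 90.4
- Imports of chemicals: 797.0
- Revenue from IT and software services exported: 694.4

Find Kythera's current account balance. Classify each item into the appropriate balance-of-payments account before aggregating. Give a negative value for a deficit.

Goods: 1253.8 + 730.1 - 797.0 - 1241.2 + 2813.3 = 2759.0
Services: 694.4 + 253.4 + 125.1 - 966.5 - 234.2 = -127.8
Primary income: 329.1 + 447.0 = 776.1
Secondary income: 93.9 + 177.4 = 271.3
Current account = 2759.0 + (-127.8) + 776.1 + 271.3 = 3678.6
(Excluded from the current account — financial account: domestic pension funds' purchases of foreign equities 474.8, foreign purchases of equities on the domestic stock exchange 812.6, acquisition of a foreign subsidiary by a resident firm (outward FDI) 867.9; capital account: sale of embassy land to a foreign government 90.4.)

3678.6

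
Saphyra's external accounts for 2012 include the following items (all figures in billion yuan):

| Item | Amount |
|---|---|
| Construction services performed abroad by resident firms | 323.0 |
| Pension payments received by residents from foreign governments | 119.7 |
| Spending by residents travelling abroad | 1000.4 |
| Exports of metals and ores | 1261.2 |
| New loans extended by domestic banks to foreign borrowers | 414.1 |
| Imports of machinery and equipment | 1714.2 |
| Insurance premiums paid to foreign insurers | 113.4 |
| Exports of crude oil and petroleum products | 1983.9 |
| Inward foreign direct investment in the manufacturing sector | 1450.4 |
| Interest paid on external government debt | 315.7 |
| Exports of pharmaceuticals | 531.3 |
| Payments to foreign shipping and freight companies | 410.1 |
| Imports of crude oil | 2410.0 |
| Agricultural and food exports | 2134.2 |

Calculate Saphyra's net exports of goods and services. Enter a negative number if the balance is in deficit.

Goods: 1261.2 - 2410.0 + 2134.2 - 1714.2 + 1983.9 + 531.3 = 1786.4
Services: -113.4 - 1000.4 + 323.0 - 410.1 = -1200.9
Trade balance = 1786.4 + (-1200.9) = 585.5
(Excluded from the trade balance — secondary income: pension payments received by residents from foreign governments 119.7; financial account: new loans extended by domestic banks to foreign borrowers 414.1, inward foreign direct investment in the manufacturing sector 1450.4; primary income: interest paid on external government debt 315.7.)

585.5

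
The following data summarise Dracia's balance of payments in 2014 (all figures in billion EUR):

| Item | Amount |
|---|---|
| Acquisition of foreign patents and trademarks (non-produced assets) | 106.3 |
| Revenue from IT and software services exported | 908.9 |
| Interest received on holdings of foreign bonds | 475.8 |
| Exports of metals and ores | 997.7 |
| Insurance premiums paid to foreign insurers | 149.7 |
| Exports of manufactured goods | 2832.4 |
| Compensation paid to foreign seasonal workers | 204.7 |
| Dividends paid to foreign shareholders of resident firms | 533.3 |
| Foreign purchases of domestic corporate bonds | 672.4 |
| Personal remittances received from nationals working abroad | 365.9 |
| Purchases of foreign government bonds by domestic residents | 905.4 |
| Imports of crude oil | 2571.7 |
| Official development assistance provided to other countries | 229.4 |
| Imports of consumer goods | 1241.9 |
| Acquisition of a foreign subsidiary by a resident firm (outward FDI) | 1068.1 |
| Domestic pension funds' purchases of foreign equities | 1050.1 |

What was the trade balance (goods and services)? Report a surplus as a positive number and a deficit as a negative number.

Goods: -1241.9 + 2832.4 + 997.7 - 2571.7 = 16.5
Services: -149.7 + 908.9 = 759.2
Trade balance = 16.5 + 759.2 = 775.7
(Excluded from the trade balance — capital account: acquisition of foreign patents and trademarks (non-produced assets) 106.3; primary income: interest received on holdings of foreign bonds 475.8, compensation paid to foreign seasonal workers 204.7, dividends paid to foreign shareholders of resident firms 533.3; financial account: foreign purchases of domestic corporate bonds 672.4, purchases of foreign government bonds by domestic residents 905.4, acquisition of a foreign subsidiary by a resident firm (outward FDI) 1068.1, domestic pension funds' purchases of foreign equities 1050.1; secondary income: personal remittances received from nationals working abroad 365.9, official development assistance provided to other countries 229.4.)

775.7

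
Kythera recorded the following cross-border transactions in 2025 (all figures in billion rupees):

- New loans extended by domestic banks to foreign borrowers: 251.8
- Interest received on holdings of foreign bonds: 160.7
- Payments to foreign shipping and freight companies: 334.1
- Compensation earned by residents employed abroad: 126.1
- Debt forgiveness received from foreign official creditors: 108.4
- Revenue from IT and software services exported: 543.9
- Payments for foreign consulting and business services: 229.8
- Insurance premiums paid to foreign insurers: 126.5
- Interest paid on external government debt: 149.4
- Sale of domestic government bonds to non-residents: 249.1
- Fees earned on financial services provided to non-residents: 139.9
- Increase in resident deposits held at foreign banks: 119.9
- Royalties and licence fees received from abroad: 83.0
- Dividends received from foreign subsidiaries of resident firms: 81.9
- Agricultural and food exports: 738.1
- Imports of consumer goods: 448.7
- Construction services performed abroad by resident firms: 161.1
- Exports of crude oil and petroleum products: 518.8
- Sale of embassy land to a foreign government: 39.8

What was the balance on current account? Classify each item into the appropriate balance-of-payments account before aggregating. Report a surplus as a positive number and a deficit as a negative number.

Goods: 738.1 - 448.7 + 518.8 = 808.2
Services: -334.1 + 139.9 + 543.9 - 229.8 - 126.5 + 161.1 + 83.0 = 237.5
Primary income: 160.7 + 81.9 - 149.4 + 126.1 = 219.3
Current account = 808.2 + 237.5 + 219.3 = 1265.0
(Excluded from the current account — financial account: new loans extended by domestic banks to foreign borrowers 251.8, sale of domestic government bonds to non-residents 249.1, increase in resident deposits held at foreign banks 119.9; capital account: debt forgiveness received from foreign official creditors 108.4, sale of embassy land to a foreign government 39.8.)

1265.0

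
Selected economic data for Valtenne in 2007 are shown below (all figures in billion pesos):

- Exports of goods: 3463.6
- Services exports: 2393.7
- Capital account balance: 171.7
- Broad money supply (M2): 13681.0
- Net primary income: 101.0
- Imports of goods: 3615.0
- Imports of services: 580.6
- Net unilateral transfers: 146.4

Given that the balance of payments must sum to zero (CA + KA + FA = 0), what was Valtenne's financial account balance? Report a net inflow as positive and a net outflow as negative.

-2080.8

Goods balance = 3463.6 - 3615.0 = -151.4
Services balance = 2393.7 - 580.6 = 1813.1
Trade balance (goods + services) = -151.4 + 1813.1 = 1661.7
Net primary income = 101.0
Net secondary income = 146.4
Current account = 1661.7 + 101.0 + 146.4 = 1909.1
Financial account = -(1909.1 + 171.7) = -2080.8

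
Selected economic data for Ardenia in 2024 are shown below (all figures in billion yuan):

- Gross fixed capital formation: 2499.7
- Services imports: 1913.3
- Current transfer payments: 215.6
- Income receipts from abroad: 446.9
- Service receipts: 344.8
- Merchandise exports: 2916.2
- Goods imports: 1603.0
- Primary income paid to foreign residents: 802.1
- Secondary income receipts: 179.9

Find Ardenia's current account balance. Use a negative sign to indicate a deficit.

-646.2

Goods balance = 2916.2 - 1603.0 = 1313.2
Services balance = 344.8 - 1913.3 = -1568.5
Trade balance (goods + services) = 1313.2 + (-1568.5) = -255.3
Net primary income = 446.9 - 802.1 = -355.2
Net secondary income = 179.9 - 215.6 = -35.7
Current account = -255.3 + (-355.2) + (-35.7) = -646.2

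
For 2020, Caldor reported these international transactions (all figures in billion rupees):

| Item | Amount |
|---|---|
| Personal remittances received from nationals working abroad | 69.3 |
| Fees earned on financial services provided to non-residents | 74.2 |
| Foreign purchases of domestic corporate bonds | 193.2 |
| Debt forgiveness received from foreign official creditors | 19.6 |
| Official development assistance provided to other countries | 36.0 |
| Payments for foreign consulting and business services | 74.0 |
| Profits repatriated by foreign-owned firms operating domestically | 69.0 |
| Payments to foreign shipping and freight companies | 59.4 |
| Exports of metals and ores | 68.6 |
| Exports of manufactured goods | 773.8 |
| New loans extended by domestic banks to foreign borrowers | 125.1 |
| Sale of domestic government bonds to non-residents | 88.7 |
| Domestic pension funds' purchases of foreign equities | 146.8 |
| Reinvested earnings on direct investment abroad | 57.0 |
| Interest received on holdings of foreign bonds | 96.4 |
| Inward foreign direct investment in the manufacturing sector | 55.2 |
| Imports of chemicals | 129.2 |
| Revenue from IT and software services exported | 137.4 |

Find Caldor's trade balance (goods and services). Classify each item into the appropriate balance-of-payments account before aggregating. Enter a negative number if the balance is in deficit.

791.4

Goods: 773.8 + 68.6 - 129.2 = 713.2
Services: 74.2 - 59.4 - 74.0 + 137.4 = 78.2
Trade balance = 713.2 + 78.2 = 791.4
(Excluded from the trade balance — secondary income: personal remittances received from nationals working abroad 69.3, official development assistance provided to other countries 36.0; financial account: foreign purchases of domestic corporate bonds 193.2, new loans extended by domestic banks to foreign borrowers 125.1, sale of domestic government bonds to non-residents 88.7, domestic pension funds' purchases of foreign equities 146.8, inward foreign direct investment in the manufacturing sector 55.2; capital account: debt forgiveness received from foreign official creditors 19.6; primary income: profits repatriated by foreign-owned firms operating domestically 69.0, reinvested earnings on direct investment abroad 57.0, interest received on holdings of foreign bonds 96.4.)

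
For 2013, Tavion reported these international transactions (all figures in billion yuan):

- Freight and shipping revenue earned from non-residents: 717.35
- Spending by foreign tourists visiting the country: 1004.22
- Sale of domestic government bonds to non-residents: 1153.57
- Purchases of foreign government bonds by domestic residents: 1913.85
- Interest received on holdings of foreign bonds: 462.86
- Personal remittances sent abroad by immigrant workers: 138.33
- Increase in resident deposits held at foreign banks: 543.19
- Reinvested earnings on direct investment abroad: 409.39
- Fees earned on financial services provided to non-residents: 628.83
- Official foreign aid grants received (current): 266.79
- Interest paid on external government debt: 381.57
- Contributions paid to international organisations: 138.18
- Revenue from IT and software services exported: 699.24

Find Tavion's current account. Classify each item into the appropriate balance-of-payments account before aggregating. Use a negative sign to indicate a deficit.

Services: 1004.22 + 628.83 + 717.35 + 699.24 = 3049.64
Primary income: 409.39 - 381.57 + 462.86 = 490.68
Secondary income: -138.33 - 138.18 + 266.79 = -9.72
Current account = 3049.64 + 490.68 + (-9.72) = 3530.60
(Excluded from the current account — financial account: sale of domestic government bonds to non-residents 1153.57, purchases of foreign government bonds by domestic residents 1913.85, increase in resident deposits held at foreign banks 543.19.)

3530.60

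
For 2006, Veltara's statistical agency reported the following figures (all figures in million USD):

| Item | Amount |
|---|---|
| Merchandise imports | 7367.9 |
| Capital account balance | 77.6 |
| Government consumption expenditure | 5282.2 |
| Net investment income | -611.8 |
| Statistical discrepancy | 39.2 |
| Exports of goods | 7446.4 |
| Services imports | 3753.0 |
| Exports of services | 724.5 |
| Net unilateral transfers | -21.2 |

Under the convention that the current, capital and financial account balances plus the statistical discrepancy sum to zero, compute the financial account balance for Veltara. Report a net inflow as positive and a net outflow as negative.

3466.2

Goods balance = 7446.4 - 7367.9 = 78.5
Services balance = 724.5 - 3753.0 = -3028.5
Trade balance (goods + services) = 78.5 + (-3028.5) = -2950.0
Net primary income = -611.8
Net secondary income = -21.2
Current account = -2950.0 + (-611.8) + (-21.2) = -3583.0
Financial account = -(-3583.0 + 77.6 + 39.2) = 3466.2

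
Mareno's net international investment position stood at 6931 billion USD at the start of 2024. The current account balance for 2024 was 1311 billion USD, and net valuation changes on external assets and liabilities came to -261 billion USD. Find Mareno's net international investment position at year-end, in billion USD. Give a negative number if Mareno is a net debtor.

7981

Change in NIIP = current account + net valuation change = 1311 + (-261) = 1050
End-of-year NIIP = 6931 + 1050 = 7981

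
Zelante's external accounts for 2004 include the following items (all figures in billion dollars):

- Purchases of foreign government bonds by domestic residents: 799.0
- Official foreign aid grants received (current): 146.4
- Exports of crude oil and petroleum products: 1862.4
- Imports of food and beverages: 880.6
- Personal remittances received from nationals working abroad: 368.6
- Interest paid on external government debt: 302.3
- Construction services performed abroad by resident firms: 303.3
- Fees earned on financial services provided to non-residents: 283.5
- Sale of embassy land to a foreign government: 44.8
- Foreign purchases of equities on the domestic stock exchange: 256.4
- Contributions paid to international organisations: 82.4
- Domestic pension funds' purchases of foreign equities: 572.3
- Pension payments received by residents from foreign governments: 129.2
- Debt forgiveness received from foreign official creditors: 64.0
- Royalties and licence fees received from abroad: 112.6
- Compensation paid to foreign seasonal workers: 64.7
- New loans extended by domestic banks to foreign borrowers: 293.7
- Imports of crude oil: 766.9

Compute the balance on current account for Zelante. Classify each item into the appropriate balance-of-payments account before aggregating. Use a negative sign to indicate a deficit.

Goods: -766.9 - 880.6 + 1862.4 = 214.9
Services: 112.6 + 283.5 + 303.3 = 699.4
Primary income: -64.7 - 302.3 = -367.0
Secondary income: -82.4 + 146.4 + 368.6 + 129.2 = 561.8
Current account = 214.9 + 699.4 + (-367.0) + 561.8 = 1109.1
(Excluded from the current account — financial account: purchases of foreign government bonds by domestic residents 799.0, foreign purchases of equities on the domestic stock exchange 256.4, domestic pension funds' purchases of foreign equities 572.3, new loans extended by domestic banks to foreign borrowers 293.7; capital account: sale of embassy land to a foreign government 44.8, debt forgiveness received from foreign official creditors 64.0.)

1109.1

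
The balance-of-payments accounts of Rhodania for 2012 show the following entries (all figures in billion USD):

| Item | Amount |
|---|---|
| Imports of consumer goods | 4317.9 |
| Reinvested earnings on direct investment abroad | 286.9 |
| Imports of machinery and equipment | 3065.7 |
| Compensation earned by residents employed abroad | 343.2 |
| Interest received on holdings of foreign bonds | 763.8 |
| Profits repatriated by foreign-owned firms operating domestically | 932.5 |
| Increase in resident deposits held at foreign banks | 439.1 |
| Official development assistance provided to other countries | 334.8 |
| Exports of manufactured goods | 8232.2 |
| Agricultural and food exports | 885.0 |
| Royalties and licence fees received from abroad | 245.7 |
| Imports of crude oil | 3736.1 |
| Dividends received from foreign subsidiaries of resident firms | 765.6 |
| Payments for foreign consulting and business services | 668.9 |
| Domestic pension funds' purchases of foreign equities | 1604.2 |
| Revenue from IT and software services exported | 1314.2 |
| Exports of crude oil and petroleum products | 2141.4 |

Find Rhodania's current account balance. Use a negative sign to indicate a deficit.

1922.1

Goods: -3736.1 - 4317.9 + 885.0 + 2141.4 - 3065.7 + 8232.2 = 138.9
Services: 1314.2 - 668.9 + 245.7 = 891.0
Primary income: 286.9 + 765.6 - 932.5 + 343.2 + 763.8 = 1227.0
Secondary income: -334.8
Current account = 138.9 + 891.0 + 1227.0 + (-334.8) = 1922.1
(Excluded from the current account — financial account: increase in resident deposits held at foreign banks 439.1, domestic pension funds' purchases of foreign equities 1604.2.)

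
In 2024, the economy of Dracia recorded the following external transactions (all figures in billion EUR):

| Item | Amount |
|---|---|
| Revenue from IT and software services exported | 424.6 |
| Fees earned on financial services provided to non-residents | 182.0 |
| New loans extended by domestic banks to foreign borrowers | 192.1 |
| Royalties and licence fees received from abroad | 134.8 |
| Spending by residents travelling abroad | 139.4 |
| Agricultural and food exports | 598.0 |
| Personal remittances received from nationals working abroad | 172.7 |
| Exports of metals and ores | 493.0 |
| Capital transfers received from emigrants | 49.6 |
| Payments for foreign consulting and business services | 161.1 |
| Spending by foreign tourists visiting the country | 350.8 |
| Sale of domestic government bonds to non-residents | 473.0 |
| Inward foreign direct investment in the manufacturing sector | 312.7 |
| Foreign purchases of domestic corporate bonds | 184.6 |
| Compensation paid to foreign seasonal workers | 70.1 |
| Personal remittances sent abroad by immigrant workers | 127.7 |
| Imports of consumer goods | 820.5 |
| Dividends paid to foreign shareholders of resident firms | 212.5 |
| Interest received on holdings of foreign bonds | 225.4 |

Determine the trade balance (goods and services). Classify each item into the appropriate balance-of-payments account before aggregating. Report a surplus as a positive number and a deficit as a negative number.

1062.2

Goods: -820.5 + 493.0 + 598.0 = 270.5
Services: -139.4 - 161.1 + 350.8 + 424.6 + 182.0 + 134.8 = 791.7
Trade balance = 270.5 + 791.7 = 1062.2
(Excluded from the trade balance — financial account: new loans extended by domestic banks to foreign borrowers 192.1, sale of domestic government bonds to non-residents 473.0, inward foreign direct investment in the manufacturing sector 312.7, foreign purchases of domestic corporate bonds 184.6; secondary income: personal remittances received from nationals working abroad 172.7, personal remittances sent abroad by immigrant workers 127.7; capital account: capital transfers received from emigrants 49.6; primary income: compensation paid to foreign seasonal workers 70.1, dividends paid to foreign shareholders of resident firms 212.5, interest received on holdings of foreign bonds 225.4.)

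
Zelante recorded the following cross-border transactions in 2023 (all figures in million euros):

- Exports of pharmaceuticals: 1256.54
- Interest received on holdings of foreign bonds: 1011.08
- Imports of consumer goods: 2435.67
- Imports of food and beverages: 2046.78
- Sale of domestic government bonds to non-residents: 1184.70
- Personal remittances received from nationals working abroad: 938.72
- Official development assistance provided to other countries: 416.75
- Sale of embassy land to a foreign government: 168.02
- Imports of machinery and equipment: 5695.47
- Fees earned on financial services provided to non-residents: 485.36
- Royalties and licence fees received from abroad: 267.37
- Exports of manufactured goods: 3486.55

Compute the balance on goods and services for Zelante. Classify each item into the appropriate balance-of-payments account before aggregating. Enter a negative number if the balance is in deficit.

-4682.10

Goods: 3486.55 - 2046.78 + 1256.54 - 5695.47 - 2435.67 = -5434.83
Services: 267.37 + 485.36 = 752.73
Trade balance = -5434.83 + 752.73 = -4682.10
(Excluded from the trade balance — primary income: interest received on holdings of foreign bonds 1011.08; financial account: sale of domestic government bonds to non-residents 1184.70; secondary income: personal remittances received from nationals working abroad 938.72, official development assistance provided to other countries 416.75; capital account: sale of embassy land to a foreign government 168.02.)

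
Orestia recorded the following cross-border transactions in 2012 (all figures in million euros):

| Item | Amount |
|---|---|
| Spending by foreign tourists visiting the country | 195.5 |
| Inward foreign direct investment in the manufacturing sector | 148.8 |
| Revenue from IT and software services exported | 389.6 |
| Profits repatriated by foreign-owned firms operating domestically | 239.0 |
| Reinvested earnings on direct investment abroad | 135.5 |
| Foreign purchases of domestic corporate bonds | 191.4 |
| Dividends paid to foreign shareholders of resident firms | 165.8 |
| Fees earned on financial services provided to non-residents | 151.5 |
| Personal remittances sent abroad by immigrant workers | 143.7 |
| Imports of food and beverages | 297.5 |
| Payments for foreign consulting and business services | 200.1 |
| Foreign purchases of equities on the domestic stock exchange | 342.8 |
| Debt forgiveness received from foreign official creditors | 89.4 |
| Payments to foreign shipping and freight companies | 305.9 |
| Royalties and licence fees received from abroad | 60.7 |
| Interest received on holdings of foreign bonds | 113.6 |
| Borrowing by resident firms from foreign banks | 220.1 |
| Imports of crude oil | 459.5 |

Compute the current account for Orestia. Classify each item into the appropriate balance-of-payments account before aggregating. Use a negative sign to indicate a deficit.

Goods: -297.5 - 459.5 = -757.0
Services: -200.1 + 60.7 + 195.5 + 151.5 - 305.9 + 389.6 = 291.3
Primary income: 135.5 + 113.6 - 165.8 - 239.0 = -155.7
Secondary income: -143.7
Current account = (-757.0) + 291.3 + (-155.7) + (-143.7) = -765.1
(Excluded from the current account — financial account: inward foreign direct investment in the manufacturing sector 148.8, foreign purchases of domestic corporate bonds 191.4, foreign purchases of equities on the domestic stock exchange 342.8, borrowing by resident firms from foreign banks 220.1; capital account: debt forgiveness received from foreign official creditors 89.4.)

-765.1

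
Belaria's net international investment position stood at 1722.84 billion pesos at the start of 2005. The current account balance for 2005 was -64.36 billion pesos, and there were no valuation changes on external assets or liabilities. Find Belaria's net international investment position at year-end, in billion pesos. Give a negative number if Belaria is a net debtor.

1658.48

With no valuation effects, change in NIIP = current account = -64.36
End-of-year NIIP = 1722.84 + (-64.36) = 1658.48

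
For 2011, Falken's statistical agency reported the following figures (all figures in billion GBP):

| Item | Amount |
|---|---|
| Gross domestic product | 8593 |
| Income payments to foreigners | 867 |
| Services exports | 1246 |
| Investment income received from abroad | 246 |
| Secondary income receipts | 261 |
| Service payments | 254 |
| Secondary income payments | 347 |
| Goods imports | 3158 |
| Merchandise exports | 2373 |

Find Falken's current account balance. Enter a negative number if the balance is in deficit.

-500

Goods balance = 2373 - 3158 = -785
Services balance = 1246 - 254 = 992
Trade balance (goods + services) = -785 + 992 = 207
Net primary income = 246 - 867 = -621
Net secondary income = 261 - 347 = -86
Current account = 207 + (-621) + (-86) = -500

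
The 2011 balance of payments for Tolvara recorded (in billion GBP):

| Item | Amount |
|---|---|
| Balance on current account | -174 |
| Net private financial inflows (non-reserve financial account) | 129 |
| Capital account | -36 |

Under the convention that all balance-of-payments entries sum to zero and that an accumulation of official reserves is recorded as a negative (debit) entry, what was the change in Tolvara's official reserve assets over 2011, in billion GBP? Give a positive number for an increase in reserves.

Official reserve transactions balance = -((-174) + (-36) + 129) = 81
An accumulation of reserves is recorded as a debit (negative entry), so the change in the stock of reserves is the negative of that balance.
Change in official reserves = -(81) = -81

-81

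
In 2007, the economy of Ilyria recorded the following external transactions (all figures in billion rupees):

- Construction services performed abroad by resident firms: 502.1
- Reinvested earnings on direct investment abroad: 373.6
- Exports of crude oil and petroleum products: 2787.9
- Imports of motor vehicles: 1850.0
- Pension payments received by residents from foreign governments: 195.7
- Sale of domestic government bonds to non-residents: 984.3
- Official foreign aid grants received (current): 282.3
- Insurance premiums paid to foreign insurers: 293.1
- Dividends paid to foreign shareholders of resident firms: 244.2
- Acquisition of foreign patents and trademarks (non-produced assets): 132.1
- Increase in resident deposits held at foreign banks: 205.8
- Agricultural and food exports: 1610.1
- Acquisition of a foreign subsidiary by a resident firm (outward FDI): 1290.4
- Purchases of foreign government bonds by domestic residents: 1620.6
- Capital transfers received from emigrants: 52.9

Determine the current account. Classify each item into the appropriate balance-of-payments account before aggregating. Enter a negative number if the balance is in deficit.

3364.4

Goods: -1850.0 + 2787.9 + 1610.1 = 2548.0
Services: -293.1 + 502.1 = 209.0
Primary income: -244.2 + 373.6 = 129.4
Secondary income: 282.3 + 195.7 = 478.0
Current account = 2548.0 + 209.0 + 129.4 + 478.0 = 3364.4
(Excluded from the current account — financial account: sale of domestic government bonds to non-residents 984.3, increase in resident deposits held at foreign banks 205.8, acquisition of a foreign subsidiary by a resident firm (outward FDI) 1290.4, purchases of foreign government bonds by domestic residents 1620.6; capital account: acquisition of foreign patents and trademarks (non-produced assets) 132.1, capital transfers received from emigrants 52.9.)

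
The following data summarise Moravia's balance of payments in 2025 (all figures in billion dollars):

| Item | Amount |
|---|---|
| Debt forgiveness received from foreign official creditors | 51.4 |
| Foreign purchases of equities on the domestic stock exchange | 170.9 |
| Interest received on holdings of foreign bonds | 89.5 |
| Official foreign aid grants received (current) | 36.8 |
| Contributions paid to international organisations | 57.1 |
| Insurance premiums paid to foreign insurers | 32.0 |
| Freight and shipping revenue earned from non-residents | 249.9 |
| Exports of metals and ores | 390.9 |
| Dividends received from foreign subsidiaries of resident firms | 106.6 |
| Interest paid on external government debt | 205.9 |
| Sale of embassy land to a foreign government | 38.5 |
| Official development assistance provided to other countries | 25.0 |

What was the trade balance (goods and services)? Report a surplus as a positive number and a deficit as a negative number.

608.8

Goods: 390.9
Services: 249.9 - 32.0 = 217.9
Trade balance = 390.9 + 217.9 = 608.8
(Excluded from the trade balance — capital account: debt forgiveness received from foreign official creditors 51.4, sale of embassy land to a foreign government 38.5; financial account: foreign purchases of equities on the domestic stock exchange 170.9; primary income: interest received on holdings of foreign bonds 89.5, dividends received from foreign subsidiaries of resident firms 106.6, interest paid on external government debt 205.9; secondary income: official foreign aid grants received (current) 36.8, contributions paid to international organisations 57.1, official development assistance provided to other countries 25.0.)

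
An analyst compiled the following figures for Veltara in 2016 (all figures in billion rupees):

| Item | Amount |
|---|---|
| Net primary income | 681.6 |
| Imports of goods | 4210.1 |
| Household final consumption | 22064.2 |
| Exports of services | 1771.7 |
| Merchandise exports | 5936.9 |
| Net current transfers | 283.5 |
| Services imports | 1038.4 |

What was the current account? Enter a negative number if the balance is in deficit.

Goods balance = 5936.9 - 4210.1 = 1726.8
Services balance = 1771.7 - 1038.4 = 733.3
Trade balance (goods + services) = 1726.8 + 733.3 = 2460.1
Net primary income = 681.6
Net secondary income = 283.5
Current account = 2460.1 + 681.6 + 283.5 = 3425.2

3425.2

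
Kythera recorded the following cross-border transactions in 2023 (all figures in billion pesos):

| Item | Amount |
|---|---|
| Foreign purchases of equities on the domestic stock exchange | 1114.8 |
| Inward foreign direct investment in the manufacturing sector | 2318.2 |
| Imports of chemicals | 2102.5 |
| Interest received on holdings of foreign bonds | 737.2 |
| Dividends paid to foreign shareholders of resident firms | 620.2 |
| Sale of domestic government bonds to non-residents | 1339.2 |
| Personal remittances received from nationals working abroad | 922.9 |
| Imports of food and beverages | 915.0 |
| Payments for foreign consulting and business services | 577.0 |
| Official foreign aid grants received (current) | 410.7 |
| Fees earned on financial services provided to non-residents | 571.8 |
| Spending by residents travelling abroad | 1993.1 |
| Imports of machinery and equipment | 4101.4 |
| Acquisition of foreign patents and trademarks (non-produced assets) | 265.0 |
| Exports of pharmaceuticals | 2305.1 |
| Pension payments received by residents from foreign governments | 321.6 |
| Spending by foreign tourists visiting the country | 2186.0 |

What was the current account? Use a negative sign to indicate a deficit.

-2853.9

Goods: -915.0 + 2305.1 - 2102.5 - 4101.4 = -4813.8
Services: 571.8 + 2186.0 - 577.0 - 1993.1 = 187.7
Primary income: 737.2 - 620.2 = 117.0
Secondary income: 321.6 + 410.7 + 922.9 = 1655.2
Current account = (-4813.8) + 187.7 + 117.0 + 1655.2 = -2853.9
(Excluded from the current account — financial account: foreign purchases of equities on the domestic stock exchange 1114.8, inward foreign direct investment in the manufacturing sector 2318.2, sale of domestic government bonds to non-residents 1339.2; capital account: acquisition of foreign patents and trademarks (non-produced assets) 265.0.)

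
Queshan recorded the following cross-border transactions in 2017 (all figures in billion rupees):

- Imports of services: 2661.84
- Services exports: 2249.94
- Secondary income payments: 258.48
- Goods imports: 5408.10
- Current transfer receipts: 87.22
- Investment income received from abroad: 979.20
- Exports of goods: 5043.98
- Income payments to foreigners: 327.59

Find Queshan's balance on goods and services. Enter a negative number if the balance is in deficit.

-776.02

Goods balance = 5043.98 - 5408.10 = -364.12
Services balance = 2249.94 - 2661.84 = -411.90
Trade balance (goods + services) = -364.12 + (-411.90) = -776.02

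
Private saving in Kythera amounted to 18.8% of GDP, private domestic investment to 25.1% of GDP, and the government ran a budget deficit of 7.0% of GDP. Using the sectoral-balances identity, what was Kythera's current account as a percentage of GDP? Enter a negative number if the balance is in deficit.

-13.3

By the sectoral-balances identity, CA = (S_private - I) + (T - G).
Private balance = 18.8 - 25.1 = -6.3
Government balance (T - G) = -7.0
CA = -6.3 + (-7.0) = -13.3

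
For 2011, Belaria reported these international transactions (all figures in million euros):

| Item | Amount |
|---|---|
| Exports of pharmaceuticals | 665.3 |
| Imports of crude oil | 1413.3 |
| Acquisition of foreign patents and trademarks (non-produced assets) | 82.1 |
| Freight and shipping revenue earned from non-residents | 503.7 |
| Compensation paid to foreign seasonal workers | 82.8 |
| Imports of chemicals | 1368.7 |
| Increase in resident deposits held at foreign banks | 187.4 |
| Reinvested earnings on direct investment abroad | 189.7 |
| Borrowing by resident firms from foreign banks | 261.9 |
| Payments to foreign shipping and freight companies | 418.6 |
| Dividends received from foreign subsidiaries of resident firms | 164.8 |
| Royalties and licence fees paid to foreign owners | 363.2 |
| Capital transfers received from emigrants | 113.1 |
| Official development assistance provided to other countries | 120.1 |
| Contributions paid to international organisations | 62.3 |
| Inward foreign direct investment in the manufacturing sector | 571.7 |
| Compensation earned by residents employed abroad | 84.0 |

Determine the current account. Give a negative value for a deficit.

-2221.5

Goods: -1368.7 - 1413.3 + 665.3 = -2116.7
Services: 503.7 - 363.2 - 418.6 = -278.1
Primary income: 189.7 + 164.8 - 82.8 + 84.0 = 355.7
Secondary income: -62.3 - 120.1 = -182.4
Current account = (-2116.7) + (-278.1) + 355.7 + (-182.4) = -2221.5
(Excluded from the current account — capital account: acquisition of foreign patents and trademarks (non-produced assets) 82.1, capital transfers received from emigrants 113.1; financial account: increase in resident deposits held at foreign banks 187.4, borrowing by resident firms from foreign banks 261.9, inward foreign direct investment in the manufacturing sector 571.7.)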